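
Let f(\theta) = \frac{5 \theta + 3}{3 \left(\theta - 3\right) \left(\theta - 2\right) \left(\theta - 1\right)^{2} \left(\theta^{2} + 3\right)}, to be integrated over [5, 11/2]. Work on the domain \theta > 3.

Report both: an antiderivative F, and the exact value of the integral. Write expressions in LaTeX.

Factor the denominator (3 \left(\theta - 3\right) \left(\theta - 2\right) \left(\theta - 1\right)^{2} \left(\theta^{2} + 3\right)) and decompose: f = - \frac{4 \theta + 1}{84 \left(\theta^{2} + 3\right)} + \frac{13}{24 \left(\theta - 1\right)} + \frac{1}{3 \left(\theta - 1\right)^{2}} - \frac{13}{21 \left(\theta - 2\right)} + \frac{1}{8 \left(\theta - 3\right)}; each piece integrates to a log, atan, or power term.
F(\theta) = - \frac{- 63 \theta \log{\left(\theta - 3 \right)} + 312 \theta \log{\left(\theta - 2 \right)} - 273 \theta \log{\left(\theta - 1 \right)} + 12 \theta \log{\left(\theta^{2} + 3 \right)} + 2 \sqrt{3} \theta \operatorname{atan}{\left(\frac{\sqrt{3} \theta}{3} \right)} + 63 \log{\left(\theta - 3 \right)} - 312 \log{\left(\theta - 2 \right)} + 273 \log{\left(\theta - 1 \right)} - 12 \log{\left(\theta^{2} + 3 \right)} - 2 \sqrt{3} \operatorname{atan}{\left(\frac{\sqrt{3} \theta}{3} \right)} + 168}{504 \left(\theta - 1\right)} is an antiderivative of f.
Check: d/d\theta[- \frac{- 63 \theta \log{\left(\theta - 3 \right)} + 312 \theta \log{\left(\theta - 2 \right)} - 273 \theta \log{\left(\theta - 1 \right)} + 12 \theta \log{\left(\theta^{2} + 3 \right)} + 2 \sqrt{3} \theta \operatorname{atan}{\left(\frac{\sqrt{3} \theta}{3} \right)} + 63 \log{\left(\theta - 3 \right)} - 312 \log{\left(\theta - 2 \right)} + 273 \log{\left(\theta - 1 \right)} - 12 \log{\left(\theta^{2} + 3 \right)} - 2 \sqrt{3} \operatorname{atan}{\left(\frac{\sqrt{3} \theta}{3} \right)} + 168}{504 \left(\theta - 1\right)}] = \frac{5 \theta + 3}{3 \theta^{6} - 21 \theta^{5} + 60 \theta^{4} - 114 \theta^{3} + 171 \theta^{2} - 153 \theta + 54}, which equals f(\theta).
F(11/2) = - \frac{13 \log{\left(\frac{7}{2} \right)}}{21} - \frac{\log{\left(\frac{133}{4} \right)}}{42} - \frac{2}{27} - \frac{\sqrt{3} \operatorname{atan}{\left(\frac{11 \sqrt{3}}{6} \right)}}{252} + \frac{\log{\left(\frac{5}{2} \right)}}{8} + \frac{13 \log{\left(\frac{9}{2} \right)}}{24}; F(5) = - \frac{13 \log{\left(3 \right)}}{21} - \frac{1}{12} - \frac{\log{\left(28 \right)}}{42} - \frac{\sqrt{3} \operatorname{atan}{\left(\frac{5 \sqrt{3}}{3} \right)}}{252} + \frac{\log{\left(2 \right)}}{8} + \frac{13 \log{\left(4 \right)}}{24}.
Integral = F(11/2) - F(5) = - \frac{13 \log{\left(\frac{7}{2} \right)}}{21} - \frac{13 \log{\left(4 \right)}}{24} - \frac{\log{\left(2 \right)}}{8} - \frac{\log{\left(\frac{133}{4} \right)}}{42} - \frac{\sqrt{3} \operatorname{atan}{\left(\frac{11 \sqrt{3}}{6} \right)}}{252} + \frac{\sqrt{3} \operatorname{atan}{\left(\frac{5 \sqrt{3}}{3} \right)}}{252} + \frac{1}{108} + \frac{\log{\left(28 \right)}}{42} + \frac{\log{\left(\frac{5}{2} \right)}}{8} + \frac{13 \log{\left(3 \right)}}{21} + \frac{13 \log{\left(\frac{9}{2} \right)}}{24}.

Antiderivative: F(\theta) = - \frac{- 63 \theta \log{\left(\theta - 3 \right)} + 312 \theta \log{\left(\theta - 2 \right)} - 273 \theta \log{\left(\theta - 1 \right)} + 12 \theta \log{\left(\theta^{2} + 3 \right)} + 2 \sqrt{3} \theta \operatorname{atan}{\left(\frac{\sqrt{3} \theta}{3} \right)} + 63 \log{\left(\theta - 3 \right)} - 312 \log{\left(\theta - 2 \right)} + 273 \log{\left(\theta - 1 \right)} - 12 \log{\left(\theta^{2} + 3 \right)} - 2 \sqrt{3} \operatorname{atan}{\left(\frac{\sqrt{3} \theta}{3} \right)} + 168}{504 \left(\theta - 1\right)}; value = - \frac{13 \log{\left(\frac{7}{2} \right)}}{21} - \frac{13 \log{\left(4 \right)}}{24} - \frac{\log{\left(2 \right)}}{8} - \frac{\log{\left(\frac{133}{4} \right)}}{42} - \frac{\sqrt{3} \operatorname{atan}{\left(\frac{11 \sqrt{3}}{6} \right)}}{252} + \frac{\sqrt{3} \operatorname{atan}{\left(\frac{5 \sqrt{3}}{3} \right)}}{252} + \frac{1}{108} + \frac{\log{\left(28 \right)}}{42} + \frac{\log{\left(\frac{5}{2} \right)}}{8} + \frac{13 \log{\left(3 \right)}}{21} + \frac{13 \log{\left(\frac{9}{2} \right)}}{24}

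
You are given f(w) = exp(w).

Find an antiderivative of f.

An antiderivative is F(w) = exp(w).

Whatever form F(w) takes, F'(w) = f(w) is non-negotiable.
Check: d/dw[exp(w)] = exp(w) = f(w).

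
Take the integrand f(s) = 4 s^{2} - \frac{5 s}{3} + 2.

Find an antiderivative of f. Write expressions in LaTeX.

An antiderivative is F(s) = \frac{4 s^{3}}{3} - \frac{5 s^{2}}{6} + 2 s.

The integrand splits into summands that can be handled one at a time.
Check: d/ds[\frac{4 s^{3}}{3} - \frac{5 s^{2}}{6} + 2 s] = 4 s^{2} - \frac{5 s}{3} + 2 = f(s).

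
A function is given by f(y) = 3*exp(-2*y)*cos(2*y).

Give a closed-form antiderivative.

An antiderivative is F(y) = (3*sin(2*y) - 3*cos(2*y))*exp(-2*y)/4.

Differentiate the proposed F(y) back; it has to land on f(y) exactly.
Check: d/dy[(3*sin(2*y) - 3*cos(2*y))*exp(-2*y)/4] = 3*exp(-2*y)*cos(2*y) = f(y).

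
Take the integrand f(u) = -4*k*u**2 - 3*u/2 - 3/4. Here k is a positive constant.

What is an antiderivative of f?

An antiderivative is F(u) = -4*k*u**3/3 - 3*u**2/4 - 3*u/4.

Integrate term by term and add the pieces.
Check: d/du[-4*k*u**3/3 - 3*u**2/4 - 3*u/4] = -4*k*u**2 - 3*u/2 - 3/4 = f(u).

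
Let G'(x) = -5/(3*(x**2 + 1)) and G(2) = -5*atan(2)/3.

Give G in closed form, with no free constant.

G(x) = -5*atan(x)/3

A candidate passes only if d/dx[G] lands on the given G'(x) exactly.
A general antiderivative is -5*atan(x)/3 + C.
The condition gives C = -5*atan(2)/3 - (-5*atan(2)/3) = 0.
So G(x) = -5*atan(x)/3.
Check: d/dx[-5*atan(x)/3] = -5/(3*x**2 + 3), which equals G'(x).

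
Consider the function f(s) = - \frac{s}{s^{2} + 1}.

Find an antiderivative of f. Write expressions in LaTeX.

f matches the chain-rule pattern g'(h)*h' with inner function h(s) = s^{2} + 1; substituting u = h(s) collapses the integral.
Check: d/ds[- \frac{\log{\left(s^{2} + 1 \right)}}{2}] = - \frac{s}{s^{2} + 1} = f(s).

An antiderivative is F(s) = - \frac{\log{\left(s^{2} + 1 \right)}}{2}.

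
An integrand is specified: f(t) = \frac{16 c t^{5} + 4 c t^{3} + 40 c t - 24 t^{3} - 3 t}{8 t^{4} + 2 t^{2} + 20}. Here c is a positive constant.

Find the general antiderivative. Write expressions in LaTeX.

A first test for any F(t): its t-derivative must equal f(t) identically.
Check: d/dt[\frac{4 c t^{2} - 3 \log{\left(2 t^{4} + \frac{t^{2}}{2} + 5 \right)}}{4}] = \frac{16 c t^{5} + 4 c t^{3} + 40 c t - 24 t^{3} - 3 t}{8 t^{4} + 2 t^{2} + 20} = f(t).

F(t) = \frac{4 c t^{2} - 3 \log{\left(2 t^{4} + \frac{t^{2}}{2} + 5 \right)}}{4} + C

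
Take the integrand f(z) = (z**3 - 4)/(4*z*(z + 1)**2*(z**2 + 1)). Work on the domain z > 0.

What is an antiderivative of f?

An antiderivative is F(z) = (-16*z*log(z) + 14*z*log(z + 1) + z*log(z**2 + 1) + 8*z*atan(z) - 16*log(z) + 14*log(z + 1) + log(z**2 + 1) + 8*atan(z) - 10)/(16*(z + 1)).

Factor the denominator (4*z*(z + 1)**2*(z**2 + 1)) and decompose: f = (z + 4)/(8*(z**2 + 1)) + 7/(8*(z + 1)) + 5/(8*(z + 1)**2) - 1/z; each piece integrates to a log, atan, or power term.
Check: d/dz[(-16*z*log(z) + 14*z*log(z + 1) + z*log(z**2 + 1) + 8*z*atan(z) - 16*log(z) + 14*log(z + 1) + log(z**2 + 1) + 8*atan(z) - 10)/(16*(z + 1))] = (z**3 - 4)/(4*z**5 + 8*z**4 + 8*z**3 + 8*z**2 + 4*z), which equals f(z).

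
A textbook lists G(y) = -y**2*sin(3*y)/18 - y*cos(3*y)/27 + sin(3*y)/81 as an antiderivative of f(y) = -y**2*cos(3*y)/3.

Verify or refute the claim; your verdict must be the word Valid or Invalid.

d/dy[G] = -y**2*cos(3*y)/6
d/dy[G] - f(y) = y**2*cos(3*y)/6 != 0.

Invalid: d/dy[G] - f = y**2*cos(3*y)/6, which is not 0.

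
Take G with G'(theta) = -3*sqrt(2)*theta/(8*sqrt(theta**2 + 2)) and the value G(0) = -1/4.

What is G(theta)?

G'(theta) matches the chain-rule pattern g'(h)*h' with inner function h(theta) = theta**2/2 + 1; substituting u = h(theta) collapses the integral.
A general antiderivative is -3*sqrt(theta**2/2 + 1)/4 + C.
The condition gives C = -1/4 - (-3/4) = 1/2.
So G(theta) = 1/2 - 3*sqrt(theta**2/2 + 1)/4.
Check: d/dtheta[1/2 - 3*sqrt(theta**2/2 + 1)/4] = -3*sqrt(2)*theta/(8*sqrt(theta**2 + 2)) = G'(theta).

G(theta) = 1/2 - 3*sqrt(theta**2/2 + 1)/4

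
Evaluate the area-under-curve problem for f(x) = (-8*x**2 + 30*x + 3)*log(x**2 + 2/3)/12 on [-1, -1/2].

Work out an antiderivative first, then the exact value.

Antiderivative: F(x) = (48*x**3 - 405*x**2 + 9*x*(-8*x**2 + 45*x + 9)*log(x**2 + 2/3) - 258*x + 270*log(x**2 + 2/3) + 86*sqrt(6)*atan(sqrt(6)*x/2))/324; value = -37*log(5/3)/18 - 43*sqrt(6)*atan(sqrt(6)/4)/162 + 151*log(11/12)/144 + 43*sqrt(6)*atan(sqrt(6)/2)/162 + 289/432

Recover f(x) by differentiating a candidate F(x); any mismatch rules it out.
F(x) = (48*x**3 - 405*x**2 + 9*x*(-8*x**2 + 45*x + 9)*log(x**2 + 2/3) - 258*x + 270*log(x**2 + 2/3) + 86*sqrt(6)*atan(sqrt(6)*x/2))/324 is an antiderivative of f.
Check: d/dx[(48*x**3 - 405*x**2 + 9*x*(-8*x**2 + 45*x + 9)*log(x**2 + 2/3) - 258*x + 270*log(x**2 + 2/3) + 86*sqrt(6)*atan(sqrt(6)*x/2))/324] = -2*x**2*log(x**2 + 2/3)/3 + 5*x*log(x**2 + 2/3)/2 + log(x**2 + 2/3)/4, which equals f(x).
F(-1/2) = -43*sqrt(6)*atan(sqrt(6)/4)/162 + 151*log(11/12)/144 + 29/432; F(-1) = -65/108 - 43*sqrt(6)*atan(sqrt(6)/2)/162 + 37*log(5/3)/18.
Integral = F(-1/2) - F(-1) = -37*log(5/3)/18 - 43*sqrt(6)*atan(sqrt(6)/4)/162 + 151*log(11/12)/144 + 43*sqrt(6)*atan(sqrt(6)/2)/162 + 289/432.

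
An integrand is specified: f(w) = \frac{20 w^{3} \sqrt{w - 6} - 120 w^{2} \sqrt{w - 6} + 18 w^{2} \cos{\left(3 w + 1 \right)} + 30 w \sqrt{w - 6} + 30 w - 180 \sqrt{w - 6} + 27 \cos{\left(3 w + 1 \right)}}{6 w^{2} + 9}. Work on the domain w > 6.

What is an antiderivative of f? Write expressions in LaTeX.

An antiderivative F(w) passes only if d/dw[F] lands on f(w) exactly.
Check: d/dw[\frac{4 \left(w - 6\right)^{\frac{5}{2}}}{3} + \frac{5 \log{\left(w^{2} + \frac{3}{2} \right)}}{2} + \sin{\left(3 w + 1 \right)}] = \frac{20 w^{3} \sqrt{w - 6} - 120 w^{2} \sqrt{w - 6} + 18 w^{2} \cos{\left(3 w + 1 \right)} + 30 w \sqrt{w - 6} + 30 w - 180 \sqrt{w - 6} + 27 \cos{\left(3 w + 1 \right)}}{6 w^{2} + 9} = f(w).

An antiderivative is F(w) = \frac{4 \left(w - 6\right)^{\frac{5}{2}}}{3} + \frac{5 \log{\left(w^{2} + \frac{3}{2} \right)}}{2} + \sin{\left(3 w + 1 \right)}.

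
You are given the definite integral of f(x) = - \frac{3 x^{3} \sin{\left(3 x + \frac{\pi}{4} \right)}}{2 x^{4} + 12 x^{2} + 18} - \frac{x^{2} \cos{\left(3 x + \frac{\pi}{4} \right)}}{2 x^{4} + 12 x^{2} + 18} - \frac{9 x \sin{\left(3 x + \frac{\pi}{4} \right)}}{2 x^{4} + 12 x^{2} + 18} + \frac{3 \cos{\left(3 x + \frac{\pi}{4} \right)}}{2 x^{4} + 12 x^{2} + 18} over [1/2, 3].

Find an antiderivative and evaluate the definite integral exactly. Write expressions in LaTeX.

The integrand splits into summands that can be handled one at a time.
F(x) = \frac{x \cos{\left(3 x + \frac{\pi}{4} \right)}}{2 x^{2} + 6} is an antiderivative of f.
Check: d/dx[\frac{x \cos{\left(3 x + \frac{\pi}{4} \right)}}{2 x^{2} + 6}] = \frac{- 3 x^{3} \sin{\left(3 x + \frac{\pi}{4} \right)} - x^{2} \cos{\left(3 x + \frac{\pi}{4} \right)} - 9 x \sin{\left(3 x + \frac{\pi}{4} \right)} + 3 \cos{\left(3 x + \frac{\pi}{4} \right)}}{2 x^{4} + 12 x^{2} + 18}, which equals f(x).
F(3) = \frac{\cos{\left(\frac{\pi}{4} + 9 \right)}}{8}; F(1/2) = \frac{\cos{\left(\frac{\pi}{4} + \frac{3}{2} \right)}}{13}.
Integral = F(3) - F(1/2) = \frac{\cos{\left(\frac{\pi}{4} + 9 \right)}}{8} - \frac{\cos{\left(\frac{\pi}{4} + \frac{3}{2} \right)}}{13}.

Antiderivative: F(x) = \frac{x \cos{\left(3 x + \frac{\pi}{4} \right)}}{2 x^{2} + 6}; value = \frac{\cos{\left(\frac{\pi}{4} + 9 \right)}}{8} - \frac{\cos{\left(\frac{\pi}{4} + \frac{3}{2} \right)}}{13}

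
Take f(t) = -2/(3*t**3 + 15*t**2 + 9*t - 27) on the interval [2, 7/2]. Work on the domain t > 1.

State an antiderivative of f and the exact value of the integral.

The denominator factors as 3*(t - 1)*(t + 3)**2; partial fractions split f into directly integrable pieces: 1/(24*(t + 3)) + 1/(6*(t + 3)**2) - 1/(24*(t - 1)).
F(t) = (-t*log(t - 1) + t*log(t + 3) - 3*log(t - 1) + 3*log(t + 3) - 4)/(24*(t + 3)) is an antiderivative of f.
Check: d/dt[(-t*log(t - 1) + t*log(t + 3) - 3*log(t - 1) + 3*log(t + 3) - 4)/(24*(t + 3))] = -2/(3*t**3 + 15*t**2 + 9*t - 27) = f(t).
F(7/2) = -log(5/2)/24 - 1/39 + log(13/2)/24; F(2) = -1/30 + log(5)/24.
Integral = F(7/2) - F(2) = -log(5)/24 - log(5/2)/24 + 1/130 + log(13/2)/24.

Antiderivative: F(t) = (-t*log(t - 1) + t*log(t + 3) - 3*log(t - 1) + 3*log(t + 3) - 4)/(24*(t + 3)); value = -log(5)/24 - log(5/2)/24 + 1/130 + log(13/2)/24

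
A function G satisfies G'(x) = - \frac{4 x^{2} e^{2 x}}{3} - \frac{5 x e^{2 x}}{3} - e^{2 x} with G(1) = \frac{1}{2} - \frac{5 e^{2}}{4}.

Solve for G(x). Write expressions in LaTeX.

Recognize the product-rule pattern: G'(x) = u'v + uv' with u = - \frac{2 x^{2}}{3} - \frac{x}{6} - \frac{5}{12}, v = e^{2 x}, so integration by parts undoes it.
A general antiderivative is \frac{\left(- 8 x^{2} - 2 x - 5\right) e^{2 x}}{12} + C.
The condition gives C = \frac{1}{2} - \frac{5 e^{2}}{4} - (- \frac{5 e^{2}}{4}) = \frac{1}{2}.
So G(x) = \frac{\left(- 8 x^{2} - 2 x - 5\right) e^{2 x}}{12} + \frac{1}{2}.
Check: d/dx[\frac{\left(- 8 x^{2} - 2 x - 5\right) e^{2 x}}{12} + \frac{1}{2}] = - \frac{4 x^{2} e^{2 x}}{3} - \frac{5 x e^{2 x}}{3} - e^{2 x} = G'(x).

G(x) = \frac{\left(- 8 x^{2} - 2 x - 5\right) e^{2 x}}{12} + \frac{1}{2}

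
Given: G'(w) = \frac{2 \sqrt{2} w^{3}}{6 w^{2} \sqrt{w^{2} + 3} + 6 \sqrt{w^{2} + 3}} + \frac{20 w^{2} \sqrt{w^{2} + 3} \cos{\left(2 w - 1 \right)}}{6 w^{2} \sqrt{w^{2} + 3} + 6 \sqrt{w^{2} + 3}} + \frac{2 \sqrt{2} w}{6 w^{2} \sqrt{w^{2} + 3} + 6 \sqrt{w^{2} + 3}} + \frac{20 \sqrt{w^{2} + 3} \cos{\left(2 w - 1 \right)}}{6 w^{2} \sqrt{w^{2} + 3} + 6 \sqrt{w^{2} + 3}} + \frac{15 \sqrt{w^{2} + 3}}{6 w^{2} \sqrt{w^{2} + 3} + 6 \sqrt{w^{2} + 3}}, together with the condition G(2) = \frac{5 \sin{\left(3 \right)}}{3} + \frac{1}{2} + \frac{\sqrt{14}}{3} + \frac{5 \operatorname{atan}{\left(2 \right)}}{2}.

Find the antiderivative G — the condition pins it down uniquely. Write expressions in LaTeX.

Integrate term by term and add the pieces.
A general antiderivative is \frac{\sqrt{2 w^{2} + 6}}{3} + \frac{5 \sin{\left(2 w - 1 \right)}}{3} + \frac{5 \operatorname{atan}{\left(w \right)}}{2} + C.
The condition gives C = \frac{5 \sin{\left(3 \right)}}{3} + \frac{1}{2} + \frac{\sqrt{14}}{3} + \frac{5 \operatorname{atan}{\left(2 \right)}}{2} - (\frac{5 \sin{\left(3 \right)}}{3} + \frac{\sqrt{14}}{3} + \frac{5 \operatorname{atan}{\left(2 \right)}}{2}) = \frac{1}{2}.
So G(w) = \frac{\sqrt{2 w^{2} + 6}}{3} + \frac{5 \sin{\left(2 w - 1 \right)}}{3} + \frac{5 \operatorname{atan}{\left(w \right)}}{2} + \frac{1}{2}.
Check: d/dw[\frac{\sqrt{2 w^{2} + 6}}{3} + \frac{5 \sin{\left(2 w - 1 \right)}}{3} + \frac{5 \operatorname{atan}{\left(w \right)}}{2} + \frac{1}{2}] = \frac{2 \sqrt{2} w^{3} + 20 w^{2} \sqrt{w^{2} + 3} \cos{\left(2 w - 1 \right)} + 2 \sqrt{2} w + 20 \sqrt{w^{2} + 3} \cos{\left(2 w - 1 \right)} + 15 \sqrt{w^{2} + 3}}{6 w^{2} \sqrt{w^{2} + 3} + 6 \sqrt{w^{2} + 3}}, which equals G'(w).

G(w) = \frac{\sqrt{2 w^{2} + 6}}{3} + \frac{5 \sin{\left(2 w - 1 \right)}}{3} + \frac{5 \operatorname{atan}{\left(w \right)}}{2} + \frac{1}{2}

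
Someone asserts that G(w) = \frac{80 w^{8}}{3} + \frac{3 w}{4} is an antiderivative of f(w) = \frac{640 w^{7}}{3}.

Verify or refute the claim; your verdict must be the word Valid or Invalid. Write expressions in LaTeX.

d/dw[G] = \frac{640 w^{7}}{3} + \frac{3}{4}
d/dw[G] - f(w) = \frac{3}{4} != 0.

Invalid: d/dw[G] - f = \frac{3}{4}, which is not 0.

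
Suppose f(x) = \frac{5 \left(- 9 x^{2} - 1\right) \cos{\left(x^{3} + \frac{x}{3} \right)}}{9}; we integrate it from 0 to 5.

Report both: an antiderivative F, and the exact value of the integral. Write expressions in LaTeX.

Antiderivative: F(x) = - \frac{5 \sin{\left(x^{3} + \frac{x}{3} \right)}}{3}; value = - \frac{5 \sin{\left(\frac{380}{3} \right)}}{3}

f matches the chain-rule pattern g'(h)*h' with inner function h(x) = x^{3} + \frac{x}{3}; substituting u = h(x) collapses the integral.
F(x) = - \frac{5 \sin{\left(x^{3} + \frac{x}{3} \right)}}{3} is an antiderivative of f.
Check: d/dx[- \frac{5 \sin{\left(x^{3} + \frac{x}{3} \right)}}{3}] = - 5 x^{2} \cos{\left(x^{3} + \frac{x}{3} \right)} - \frac{5 \cos{\left(x^{3} + \frac{x}{3} \right)}}{9}, which equals f(x).
F(5) = - \frac{5 \sin{\left(\frac{380}{3} \right)}}{3}; F(0) = 0.
Integral = F(5) - F(0) = - \frac{5 \sin{\left(\frac{380}{3} \right)}}{3}.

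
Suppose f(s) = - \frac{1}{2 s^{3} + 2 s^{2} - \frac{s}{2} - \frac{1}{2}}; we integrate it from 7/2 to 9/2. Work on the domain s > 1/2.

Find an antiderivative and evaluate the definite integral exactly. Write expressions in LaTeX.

Factor the denominator (\left(s + 1\right) \left(2 s - 1\right) \left(2 s + 1\right)) and decompose: f = \frac{2}{2 s + 1} - \frac{2}{3 \left(2 s - 1\right)} - \frac{2}{3 \left(s + 1\right)}; each piece integrates to a log, atan, or power term.
F(s) = - \frac{\log{\left(s - \frac{1}{2} \right)}}{3} + \log{\left(s + \frac{1}{2} \right)} - \frac{2 \log{\left(s + 1 \right)}}{3} is an antiderivative of f.
Check: d/ds[- \frac{\log{\left(s - \frac{1}{2} \right)}}{3} + \log{\left(s + \frac{1}{2} \right)} - \frac{2 \log{\left(s + 1 \right)}}{3}] = - \frac{2}{4 s^{3} + 4 s^{2} - s - 1}, which equals f(s).
F(9/2) = - \frac{2 \log{\left(\frac{11}{2} \right)}}{3} - \frac{\log{\left(4 \right)}}{3} + \log{\left(5 \right)}; F(7/2) = - \frac{2 \log{\left(\frac{9}{2} \right)}}{3} - \frac{\log{\left(3 \right)}}{3} + \log{\left(4 \right)}.
Integral = F(9/2) - F(7/2) = - \frac{4 \log{\left(4 \right)}}{3} - \frac{2 \log{\left(\frac{11}{2} \right)}}{3} + \frac{\log{\left(3 \right)}}{3} + \frac{2 \log{\left(\frac{9}{2} \right)}}{3} + \log{\left(5 \right)}.

Antiderivative: F(s) = - \frac{\log{\left(s - \frac{1}{2} \right)}}{3} + \log{\left(s + \frac{1}{2} \right)} - \frac{2 \log{\left(s + 1 \right)}}{3}; value = - \frac{4 \log{\left(4 \right)}}{3} - \frac{2 \log{\left(\frac{11}{2} \right)}}{3} + \frac{\log{\left(3 \right)}}{3} + \frac{2 \log{\left(\frac{9}{2} \right)}}{3} + \log{\left(5 \right)}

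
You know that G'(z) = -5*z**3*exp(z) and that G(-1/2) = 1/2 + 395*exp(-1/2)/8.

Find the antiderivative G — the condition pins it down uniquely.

G'(z) has the shape u'v + uv' for u = -5*z**3 + 15*z**2 - 30*z + 30 and v = exp(z) — it is the derivative of the product u*v.
A general antiderivative is (-5*z**3 + 15*z**2 - 30*z + 30)*exp(z) + C.
The condition gives C = 1/2 + 395*exp(-1/2)/8 - (395*exp(-1/2)/8) = 1/2.
So G(z) = -(10*z**3*exp(z) - 30*z**2*exp(z) + 60*z*exp(z) - 60*exp(z) - 1)/2.
Check: d/dz[-(10*z**3*exp(z) - 30*z**2*exp(z) + 60*z*exp(z) - 60*exp(z) - 1)/2] = -5*z**3*exp(z) = G'(z).

G(z) = -(10*z**3*exp(z) - 30*z**2*exp(z) + 60*z*exp(z) - 60*exp(z) - 1)/2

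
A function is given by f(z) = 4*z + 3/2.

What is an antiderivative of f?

Differentiate the proposed F(z) back; it has to land on f(z) exactly.
Check: d/dz[2*z**2 + 3*z/2] = 4*z + 3/2 = f(z).

An antiderivative is F(z) = 2*z**2 + 3*z/2.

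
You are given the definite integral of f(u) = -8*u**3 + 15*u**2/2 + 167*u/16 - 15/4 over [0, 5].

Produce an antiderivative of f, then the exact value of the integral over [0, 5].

The substitution w = -2*u**2 + 5*u/4 + 3 works: f is exactly (dF/dw)*(dw/du) for that inner function.
F(u) = -(-8*u**2 + 5*u + 12)**2/32 is an antiderivative of f.
Check: d/du[-(-8*u**2 + 5*u + 12)**2/32] = -8*u**3 + 15*u**2/2 + 167*u/16 - 15/4 = f(u).
F(5) = -26569/32; F(0) = -9/2.
Integral = F(5) - F(0) = -26425/32.

Antiderivative: F(u) = -(-8*u**2 + 5*u + 12)**2/32; value = -26425/32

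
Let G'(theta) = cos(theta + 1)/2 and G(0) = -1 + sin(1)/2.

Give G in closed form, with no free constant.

G(theta) = sin(theta + 1)/2 - 1

A candidate passes only if d/dtheta[G] lands on the given G'(theta) exactly.
A general antiderivative is sin(theta + 1)/2 + C.
The condition gives C = -1 + sin(1)/2 - (sin(1)/2) = -1.
So G(theta) = sin(theta + 1)/2 - 1.
Check: d/dtheta[sin(theta + 1)/2 - 1] = cos(theta + 1)/2 = G'(theta).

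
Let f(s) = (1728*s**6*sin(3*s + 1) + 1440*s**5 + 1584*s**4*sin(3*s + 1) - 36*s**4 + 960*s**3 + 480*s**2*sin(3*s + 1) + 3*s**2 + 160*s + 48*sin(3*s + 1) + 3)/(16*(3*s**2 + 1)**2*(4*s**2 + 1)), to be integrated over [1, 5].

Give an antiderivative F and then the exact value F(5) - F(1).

For F(s) to be correct the identity F'(s) - f(s) = 0 must hold.
F(s) = -(-60*s**2*log(4*s**2 + 1) + 48*s**2*cos(3*s + 1) - 3*s - 20*log(4*s**2 + 1) + 16*cos(3*s + 1))/(16*(3*s**2 + 1)) is an antiderivative of f.
Check: d/ds[-(-60*s**2*log(4*s**2 + 1) + 48*s**2*cos(3*s + 1) - 3*s - 20*log(4*s**2 + 1) + 16*cos(3*s + 1))/(16*(3*s**2 + 1))] = (1728*s**6*sin(3*s + 1) + 1440*s**5 + 1584*s**4*sin(3*s + 1) - 36*s**4 + 960*s**3 + 480*s**2*sin(3*s + 1) + 3*s**2 + 160*s + 48*sin(3*s + 1) + 3)/(576*s**6 + 528*s**4 + 160*s**2 + 16), which equals f(s).
F(5) = 15/1216 - cos(16) + 5*log(101)/4; F(1) = 3/64 - cos(4) + 5*log(5)/4.
Integral = F(5) - F(1) = -5*log(5)/4 + cos(4) - 21/608 - cos(16) + 5*log(101)/4.

Antiderivative: F(s) = -(-60*s**2*log(4*s**2 + 1) + 48*s**2*cos(3*s + 1) - 3*s - 20*log(4*s**2 + 1) + 16*cos(3*s + 1))/(16*(3*s**2 + 1)); value = -5*log(5)/4 + cos(4) - 21/608 - cos(16) + 5*log(101)/4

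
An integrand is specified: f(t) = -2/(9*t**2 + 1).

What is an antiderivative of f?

An antiderivative is F(t) = -2*atan(3*t)/3.

An antiderivative F(t) passes only if d/dt[F] lands on f(t) exactly.
Check: d/dt[-2*atan(3*t)/3] = -2/(9*t**2 + 1) = f(t).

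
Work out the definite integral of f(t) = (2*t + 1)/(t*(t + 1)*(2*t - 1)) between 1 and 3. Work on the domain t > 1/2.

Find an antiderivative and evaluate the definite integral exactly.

Factor the denominator (t*(t + 1)*(2*t - 1)) and decompose: f = 8/(3*(2*t - 1)) - 1/(3*(t + 1)) - 1/t; each piece integrates to a log, atan, or power term.
F(t) = -(3*log(t) - 4*log(t - 1/2) + log(t + 1))/3 is an antiderivative of f.
Check: d/dt[-(3*log(t) - 4*log(t - 1/2) + log(t + 1))/3] = (2*t + 1)/(2*t**3 + t**2 - t), which equals f(t).
F(3) = -log(3) - log(4)/3 + 4*log(5/2)/3; F(1) = -5*log(2)/3.
Integral = F(3) - F(1) = -log(3) - log(4)/3 + 5*log(2)/3 + 4*log(5/2)/3.

Antiderivative: F(t) = -(3*log(t) - 4*log(t - 1/2) + log(t + 1))/3; value = -log(3) - log(4)/3 + 5*log(2)/3 + 4*log(5/2)/3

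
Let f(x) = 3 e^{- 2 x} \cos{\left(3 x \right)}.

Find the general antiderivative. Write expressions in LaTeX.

For F(x) to be correct the identity F'(x) - f(x) = 0 must hold.
Check: d/dx[\frac{9 e^{- 2 x} \sin{\left(3 x \right)}}{13} - \frac{6 e^{- 2 x} \cos{\left(3 x \right)}}{13}] = 3 e^{- 2 x} \cos{\left(3 x \right)} = f(x).

F(x) = \frac{9 e^{- 2 x} \sin{\left(3 x \right)}}{13} - \frac{6 e^{- 2 x} \cos{\left(3 x \right)}}{13} + C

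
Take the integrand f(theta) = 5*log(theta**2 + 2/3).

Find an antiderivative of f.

An antiderivative is F(theta) = 5*(3*theta*log(theta**2 + 2/3) - 6*theta + 2*sqrt(6)*atan(sqrt(6)*theta/2))/3.

Whatever form F(theta) takes, F'(theta) = f(theta) is non-negotiable.
Check: d/dtheta[5*(3*theta*log(theta**2 + 2/3) - 6*theta + 2*sqrt(6)*atan(sqrt(6)*theta/2))/3] = 5*log(theta**2 + 2/3) = f(theta).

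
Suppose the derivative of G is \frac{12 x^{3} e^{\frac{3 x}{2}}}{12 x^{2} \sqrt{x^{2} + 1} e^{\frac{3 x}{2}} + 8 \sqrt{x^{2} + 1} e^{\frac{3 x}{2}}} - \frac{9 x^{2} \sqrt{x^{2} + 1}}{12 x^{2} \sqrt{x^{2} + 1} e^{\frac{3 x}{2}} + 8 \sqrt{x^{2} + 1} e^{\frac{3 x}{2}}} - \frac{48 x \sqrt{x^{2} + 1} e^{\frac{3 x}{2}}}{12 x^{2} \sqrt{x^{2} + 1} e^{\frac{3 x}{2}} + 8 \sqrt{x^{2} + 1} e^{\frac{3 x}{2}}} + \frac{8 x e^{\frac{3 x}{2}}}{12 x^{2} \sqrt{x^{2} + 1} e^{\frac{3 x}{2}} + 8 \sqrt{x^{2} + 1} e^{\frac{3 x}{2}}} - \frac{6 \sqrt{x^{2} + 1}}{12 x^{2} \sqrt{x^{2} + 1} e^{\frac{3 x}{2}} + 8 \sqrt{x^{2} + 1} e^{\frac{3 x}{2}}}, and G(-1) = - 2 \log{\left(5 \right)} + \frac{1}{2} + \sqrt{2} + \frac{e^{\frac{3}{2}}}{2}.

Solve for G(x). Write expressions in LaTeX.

Integrate term by term and add the pieces.
A general antiderivative is \sqrt{x^{2} + 1} - 2 \log{\left(3 x^{2} + 2 \right)} + \frac{e^{- \frac{3 x}{2}}}{2} + C.
The condition gives C = - 2 \log{\left(5 \right)} + \frac{1}{2} + \sqrt{2} + \frac{e^{\frac{3}{2}}}{2} - (- 2 \log{\left(5 \right)} + \sqrt{2} + \frac{e^{\frac{3}{2}}}{2}) = \frac{1}{2}.
So G(x) = \sqrt{x^{2} + 1} - 2 \log{\left(3 x^{2} + 2 \right)} + \frac{1}{2} + \frac{e^{- \frac{3 x}{2}}}{2}.
Check: d/dx[\sqrt{x^{2} + 1} - 2 \log{\left(3 x^{2} + 2 \right)} + \frac{1}{2} + \frac{e^{- \frac{3 x}{2}}}{2}] = \frac{12 x^{3} e^{\frac{3 x}{2}} - 9 x^{2} \sqrt{x^{2} + 1} - 48 x \sqrt{x^{2} + 1} e^{\frac{3 x}{2}} + 8 x e^{\frac{3 x}{2}} - 6 \sqrt{x^{2} + 1}}{12 x^{2} \sqrt{x^{2} + 1} e^{\frac{3 x}{2}} + 8 \sqrt{x^{2} + 1} e^{\frac{3 x}{2}}}, which equals G'(x).

G(x) = \sqrt{x^{2} + 1} - 2 \log{\left(3 x^{2} + 2 \right)} + \frac{1}{2} + \frac{e^{- \frac{3 x}{2}}}{2}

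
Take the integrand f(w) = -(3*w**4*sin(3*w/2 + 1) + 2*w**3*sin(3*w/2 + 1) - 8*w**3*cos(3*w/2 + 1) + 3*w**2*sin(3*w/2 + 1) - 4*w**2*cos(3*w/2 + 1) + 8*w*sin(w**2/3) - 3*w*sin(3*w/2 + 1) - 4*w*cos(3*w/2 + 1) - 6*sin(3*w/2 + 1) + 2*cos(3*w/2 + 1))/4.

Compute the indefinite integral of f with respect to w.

Differentiate the proposed F(w) back; it has to land on f(w) exactly.
Check: d/dw[(-(-3*w**4 - 2*w**3 - 3*w**2 + 3*w + 6)*cos(3*w/2 + 1) + 18*cos(w**2/3))/6] = -3*w**4*sin(3*w/2 + 1)/4 - w**3*sin(3*w/2 + 1)/2 + 2*w**3*cos(3*w/2 + 1) - 3*w**2*sin(3*w/2 + 1)/4 + w**2*cos(3*w/2 + 1) - 2*w*sin(w**2/3) + 3*w*sin(3*w/2 + 1)/4 + w*cos(3*w/2 + 1) + 3*sin(3*w/2 + 1)/2 - cos(3*w/2 + 1)/2, which equals f(w).

F(w) = (-(-3*w**4 - 2*w**3 - 3*w**2 + 3*w + 6)*cos(3*w/2 + 1) + 18*cos(w**2/3))/6 + C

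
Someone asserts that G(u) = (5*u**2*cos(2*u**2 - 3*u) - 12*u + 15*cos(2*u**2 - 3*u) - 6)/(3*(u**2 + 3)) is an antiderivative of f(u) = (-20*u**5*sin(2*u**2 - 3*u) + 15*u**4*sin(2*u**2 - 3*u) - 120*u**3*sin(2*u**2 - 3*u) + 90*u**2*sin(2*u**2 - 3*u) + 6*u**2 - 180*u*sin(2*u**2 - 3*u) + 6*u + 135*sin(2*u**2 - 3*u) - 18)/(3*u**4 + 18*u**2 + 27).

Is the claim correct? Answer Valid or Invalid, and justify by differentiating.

d/du[G] = (-20*u**5*sin(2*u**2 - 3*u) + 15*u**4*sin(2*u**2 - 3*u) - 120*u**3*sin(2*u**2 - 3*u) + 90*u**2*sin(2*u**2 - 3*u) + 12*u**2 - 180*u*sin(2*u**2 - 3*u) + 12*u + 135*sin(2*u**2 - 3*u) - 36)/(3*u**4 + 18*u**2 + 27)
d/du[G] - f(u) = (2*u**2 + 2*u - 6)/(u**4 + 6*u**2 + 9) != 0.

Invalid: d/du[G] - f = (2*u**2 + 2*u - 6)/(u**4 + 6*u**2 + 9), which is not 0.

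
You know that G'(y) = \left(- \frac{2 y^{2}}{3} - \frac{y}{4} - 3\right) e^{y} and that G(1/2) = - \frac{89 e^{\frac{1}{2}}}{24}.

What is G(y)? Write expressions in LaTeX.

G'(y) has the shape u'v + uv' for u = - \frac{2 y^{2}}{3} + \frac{13 y}{12} - \frac{49}{12} and v = e^{y} — it is the derivative of the product u*v.
A general antiderivative is \frac{\left(- 8 y^{2} + 13 y - 49\right) e^{y}}{12} + C.
The condition gives C = - \frac{89 e^{\frac{1}{2}}}{24} - (- \frac{89 e^{\frac{1}{2}}}{24}) = 0.
So G(y) = \frac{\left(- 8 y^{2} + 13 y - 49\right) e^{y}}{12}.
Check: d/dy[\frac{\left(- 8 y^{2} + 13 y - 49\right) e^{y}}{12}] = - \frac{2 y^{2} e^{y}}{3} - \frac{y e^{y}}{4} - 3 e^{y}, which equals G'(y).

G(y) = \frac{\left(- 8 y^{2} + 13 y - 49\right) e^{y}}{12}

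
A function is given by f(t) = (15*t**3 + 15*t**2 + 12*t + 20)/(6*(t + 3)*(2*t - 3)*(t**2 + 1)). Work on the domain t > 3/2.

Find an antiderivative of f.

An antiderivative is F(t) = (4895*log(t - 3/2) + 3718*log(t + 3) + 81*log(t**2 + 1) - 576*atan(t))/7020.

Factor the denominator (6*(t + 3)*(2*t - 3)*(t**2 + 1)) and decompose: f = (9*t - 32)/(390*(t**2 + 1)) + 979/(702*(2*t - 3)) + 143/(270*(t + 3)); each piece integrates to a log, atan, or power term.
Check: d/dt[(4895*log(t - 3/2) + 3718*log(t + 3) + 81*log(t**2 + 1) - 576*atan(t))/7020] = (15*t**3 + 15*t**2 + 12*t + 20)/(12*t**4 + 18*t**3 - 42*t**2 + 18*t - 54), which equals f(t).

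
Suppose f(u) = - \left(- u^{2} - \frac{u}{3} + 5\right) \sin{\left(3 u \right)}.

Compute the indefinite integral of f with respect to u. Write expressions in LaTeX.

F(u) = \frac{- 9 u^{2} \cos{\left(3 u \right)} + 6 u \sin{\left(3 u \right)} - 3 u \cos{\left(3 u \right)} + \sin{\left(3 u \right)} + 47 \cos{\left(3 u \right)}}{27} + C

An antiderivative F(u) passes only if d/du[F] lands on f(u) exactly.
Check: d/du[\frac{- 9 u^{2} \cos{\left(3 u \right)} + 6 u \sin{\left(3 u \right)} - 3 u \cos{\left(3 u \right)} + \sin{\left(3 u \right)} + 47 \cos{\left(3 u \right)}}{27}] = u^{2} \sin{\left(3 u \right)} + \frac{u \sin{\left(3 u \right)}}{3} - 5 \sin{\left(3 u \right)}, which equals f(u).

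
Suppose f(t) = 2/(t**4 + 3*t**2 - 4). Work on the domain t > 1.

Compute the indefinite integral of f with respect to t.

The denominator factors as (t - 1)*(t + 1)*(t**2 + 4); partial fractions split f into directly integrable pieces: -2/(5*(t**2 + 4)) - 1/(5*(t + 1)) + 1/(5*(t - 1)).
Check: d/dt[log(t - 1)/5 - log(t + 1)/5 - atan(t/2)/5] = 2/(t**4 + 3*t**2 - 4) = f(t).

F(t) = log(t - 1)/5 - log(t + 1)/5 - atan(t/2)/5 + C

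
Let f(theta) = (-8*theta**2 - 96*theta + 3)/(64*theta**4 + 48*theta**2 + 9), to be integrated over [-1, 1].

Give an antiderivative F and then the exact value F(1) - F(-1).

Antiderivative: F(theta) = (theta + 6)/(8*theta**2 + 3); value = 2/11

f has the shape u'v + uv' for u = 1/(4*theta**2 + 3/2) and v = theta/2 + 3 — it is the derivative of the product u*v.
F(theta) = (theta + 6)/(8*theta**2 + 3) is an antiderivative of f.
Check: d/dtheta[(theta + 6)/(8*theta**2 + 3)] = (-8*theta**2 - 96*theta + 3)/(64*theta**4 + 48*theta**2 + 9) = f(theta).
F(1) = 7/11; F(-1) = 5/11.
Integral = F(1) - F(-1) = 2/11.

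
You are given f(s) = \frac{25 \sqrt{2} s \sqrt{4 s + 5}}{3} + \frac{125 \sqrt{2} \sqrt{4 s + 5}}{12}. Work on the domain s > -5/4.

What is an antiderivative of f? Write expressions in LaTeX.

Integrate term by term and add the pieces.
Check: d/ds[\frac{\sqrt{2} \left(80 s^{2} \sqrt{4 s + 5} + 200 s \sqrt{4 s + 5} + 125 \sqrt{4 s + 5}\right)}{24}] = \frac{400 \sqrt{2} s^{2} + 1000 \sqrt{2} s + 625 \sqrt{2}}{12 \sqrt{4 s + 5}}, which equals f(s).

An antiderivative is F(s) = \frac{\sqrt{2} \left(80 s^{2} \sqrt{4 s + 5} + 200 s \sqrt{4 s + 5} + 125 \sqrt{4 s + 5}\right)}{24}.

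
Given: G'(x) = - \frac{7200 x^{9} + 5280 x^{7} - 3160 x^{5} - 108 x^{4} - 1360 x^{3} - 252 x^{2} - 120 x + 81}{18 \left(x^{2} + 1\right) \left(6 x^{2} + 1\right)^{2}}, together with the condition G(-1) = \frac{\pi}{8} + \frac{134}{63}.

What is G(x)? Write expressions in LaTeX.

G(x) = - \frac{300 x^{6} - 310 x^{4} + 54 x^{2} \operatorname{atan}{\left(x \right)} - 168 x^{2} + 72 x + 9 \operatorname{atan}{\left(x \right)} - 18}{18 \left(6 x^{2} + 1\right)}

The proposed G(x) is checked by its d/dx: the result must match the given G'(x).
A general antiderivative is - \frac{2 x}{3 x^{2} + \frac{1}{2}} - \left(\frac{5 x^{2}}{3} - 1\right)^{2} - \frac{\operatorname{atan}{\left(x \right)}}{2} + C.
The condition gives C = \frac{\pi}{8} + \frac{134}{63} - (\frac{8}{63} + \frac{\pi}{8}) = 2.
So G(x) = - \frac{300 x^{6} - 310 x^{4} + 54 x^{2} \operatorname{atan}{\left(x \right)} - 168 x^{2} + 72 x + 9 \operatorname{atan}{\left(x \right)} - 18}{18 \left(6 x^{2} + 1\right)}.
Check: d/dx[- \frac{300 x^{6} - 310 x^{4} + 54 x^{2} \operatorname{atan}{\left(x \right)} - 168 x^{2} + 72 x + 9 \operatorname{atan}{\left(x \right)} - 18}{18 \left(6 x^{2} + 1\right)}] = \frac{- 7200 x^{9} - 5280 x^{7} + 3160 x^{5} + 108 x^{4} + 1360 x^{3} + 252 x^{2} + 120 x - 81}{648 x^{6} + 864 x^{4} + 234 x^{2} + 18}, which equals G'(x).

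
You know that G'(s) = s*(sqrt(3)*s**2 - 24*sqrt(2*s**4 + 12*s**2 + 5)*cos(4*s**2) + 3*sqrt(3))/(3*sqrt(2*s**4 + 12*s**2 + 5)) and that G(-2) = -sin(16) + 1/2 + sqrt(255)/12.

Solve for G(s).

G(s) = sqrt(3)*(sqrt(2*s**4 + 12*s**2 + 5) - 4*sqrt(3)*sin(4*s**2) + 2*sqrt(3))/12

Recover the given G'(s) by differentiating a candidate G(s); any mismatch rules it out.
A general antiderivative is sqrt(2*s**4/3 + 4*s**2 + 5/3)/4 - sin(4*s**2) + C.
The condition gives C = -sin(16) + 1/2 + sqrt(255)/12 - (-sin(16) + sqrt(255)/12) = 1/2.
So G(s) = sqrt(3)*(sqrt(2*s**4 + 12*s**2 + 5) - 4*sqrt(3)*sin(4*s**2) + 2*sqrt(3))/12.
Check: d/ds[sqrt(3)*(sqrt(2*s**4 + 12*s**2 + 5) - 4*sqrt(3)*sin(4*s**2) + 2*sqrt(3))/12] = (sqrt(3)*s**3 - 24*s*sqrt(2*s**4 + 12*s**2 + 5)*cos(4*s**2) + 3*sqrt(3)*s)/(3*sqrt(2*s**4 + 12*s**2 + 5)), which equals G'(s).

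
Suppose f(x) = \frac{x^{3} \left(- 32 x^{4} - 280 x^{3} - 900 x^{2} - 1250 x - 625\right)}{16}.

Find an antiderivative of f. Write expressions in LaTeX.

An antiderivative is F(x) = - \frac{x^{4} \left(2 x + 5\right)^{4}}{64}.

f matches the chain-rule pattern g'(h)*h' with inner function h(x) = - x^{2} - \frac{5 x}{2}; substituting u = h(x) collapses the integral.
Check: d/dx[- \frac{x^{4} \left(2 x + 5\right)^{4}}{64}] = - 2 x^{7} - \frac{35 x^{6}}{2} - \frac{225 x^{5}}{4} - \frac{625 x^{4}}{8} - \frac{625 x^{3}}{16}, which equals f(x).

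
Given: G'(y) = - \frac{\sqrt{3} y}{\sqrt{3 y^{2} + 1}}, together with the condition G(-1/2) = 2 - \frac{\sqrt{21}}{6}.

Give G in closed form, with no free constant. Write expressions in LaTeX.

G(y) = 2 - \sqrt{y^{2} + \frac{1}{3}}

The substitution u = y^{2} + \frac{1}{3} works: G'(y) is exactly (dG/du)*(du/dy) for that inner function.
A general antiderivative is - \sqrt{y^{2} + \frac{1}{3}} + C.
The condition gives C = 2 - \frac{\sqrt{21}}{6} - (- \frac{\sqrt{21}}{6}) = 2.
So G(y) = 2 - \sqrt{y^{2} + \frac{1}{3}}.
Check: d/dy[2 - \sqrt{y^{2} + \frac{1}{3}}] = - \frac{\sqrt{3} y}{\sqrt{3 y^{2} + 1}} = G'(y).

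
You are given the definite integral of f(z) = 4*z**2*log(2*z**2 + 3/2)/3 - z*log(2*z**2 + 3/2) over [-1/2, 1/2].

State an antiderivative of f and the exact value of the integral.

Antiderivative: F(z) = (-64*z**3 + 12*z**2*(8*z - 9)*log(2*z**2 + 3/2) + 108*z**2 + 144*z - 81*log(z**2 + 3/4) - 72*sqrt(3)*atan(2*sqrt(3)*z/3))/216; value = -sqrt(3)*pi/9 + log(2)/9 + 16/27

Integrate term by term and add the pieces.
F(z) = (-64*z**3 + 12*z**2*(8*z - 9)*log(2*z**2 + 3/2) + 108*z**2 + 144*z - 81*log(z**2 + 3/4) - 72*sqrt(3)*atan(2*sqrt(3)*z/3))/216 is an antiderivative of f.
Check: d/dz[(-64*z**3 + 12*z**2*(8*z - 9)*log(2*z**2 + 3/2) + 108*z**2 + 144*z - 81*log(z**2 + 3/4) - 72*sqrt(3)*atan(2*sqrt(3)*z/3))/216] = 4*z**2*log(2*z**2 + 3/2)/3 - z*log(2*z**2 + 3/2) = f(z).
F(1/2) = -sqrt(3)*pi/18 - 5*log(2)/72 + 91/216; F(-1/2) = -37/216 - 13*log(2)/72 + sqrt(3)*pi/18.
Integral = F(1/2) - F(-1/2) = -sqrt(3)*pi/9 + log(2)/9 + 16/27.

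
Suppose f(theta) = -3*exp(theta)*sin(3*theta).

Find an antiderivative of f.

An antiderivative is F(theta) = 3*(-sin(3*theta) + 3*cos(3*theta))*exp(theta)/10.

An antiderivative F(theta) passes only if d/dtheta[F] lands on f(theta) exactly.
Check: d/dtheta[3*(-sin(3*theta) + 3*cos(3*theta))*exp(theta)/10] = -3*exp(theta)*sin(3*theta) = f(theta).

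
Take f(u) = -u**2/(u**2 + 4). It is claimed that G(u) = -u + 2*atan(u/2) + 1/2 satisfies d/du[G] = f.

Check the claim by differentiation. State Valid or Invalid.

d/du[G] = -u**2/(u**2 + 4)
This equals f(u) exactly, so the claim holds.

Valid - the claim checks out under differentiation.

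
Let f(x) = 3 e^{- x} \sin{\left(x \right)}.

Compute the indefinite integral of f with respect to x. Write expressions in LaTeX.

Whatever form F(x) takes, F'(x) = f(x) is non-negotiable.
Check: d/dx[- \frac{3 \left(\sin{\left(x \right)} + \cos{\left(x \right)}\right) e^{- x}}{2}] = 3 e^{- x} \sin{\left(x \right)} = f(x).

F(x) = - \frac{3 \left(\sin{\left(x \right)} + \cos{\left(x \right)}\right) e^{- x}}{2} + C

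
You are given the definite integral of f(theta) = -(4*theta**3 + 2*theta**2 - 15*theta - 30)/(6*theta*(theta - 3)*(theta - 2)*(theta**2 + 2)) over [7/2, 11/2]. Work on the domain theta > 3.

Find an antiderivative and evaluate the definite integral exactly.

Antiderivative: F(theta) = 5*log(theta)/12 - 17*log(theta - 3)/66 - 5*log(theta - 2)/18 + 47*log(theta**2 + 2)/792 + 131*sqrt(2)*atan(sqrt(2)*theta/2)/396; value = -25*log(7/2)/36 - 131*sqrt(2)*atan(7*sqrt(2)/4)/396 - 17*log(5/2)/66 - 17*log(2)/66 - 47*log(57/4)/792 + 5*log(3/2)/18 + 47*log(129/4)/792 + 131*sqrt(2)*atan(11*sqrt(2)/4)/396 + 5*log(11/2)/12

The denominator factors as 6*theta*(theta - 3)*(theta - 2)*(theta**2 + 2); partial fractions split f into directly integrable pieces: (47*theta + 262)/(396*(theta**2 + 2)) - 5/(18*(theta - 2)) - 17/(66*(theta - 3)) + 5/(12*theta).
F(theta) = 5*log(theta)/12 - 17*log(theta - 3)/66 - 5*log(theta - 2)/18 + 47*log(theta**2 + 2)/792 + 131*sqrt(2)*atan(sqrt(2)*theta/2)/396 is an antiderivative of f.
Check: d/dtheta[5*log(theta)/12 - 17*log(theta - 3)/66 - 5*log(theta - 2)/18 + 47*log(theta**2 + 2)/792 + 131*sqrt(2)*atan(sqrt(2)*theta/2)/396] = (-4*theta**3 - 2*theta**2 + 15*theta + 30)/(6*theta**5 - 30*theta**4 + 48*theta**3 - 60*theta**2 + 72*theta), which equals f(theta).
F(11/2) = -5*log(7/2)/18 - 17*log(5/2)/66 + 47*log(129/4)/792 + 131*sqrt(2)*atan(11*sqrt(2)/4)/396 + 5*log(11/2)/12; F(7/2) = -5*log(3/2)/18 + 47*log(57/4)/792 + 17*log(2)/66 + 5*log(7/2)/12 + 131*sqrt(2)*atan(7*sqrt(2)/4)/396.
Integral = F(11/2) - F(7/2) = -25*log(7/2)/36 - 131*sqrt(2)*atan(7*sqrt(2)/4)/396 - 17*log(5/2)/66 - 17*log(2)/66 - 47*log(57/4)/792 + 5*log(3/2)/18 + 47*log(129/4)/792 + 131*sqrt(2)*atan(11*sqrt(2)/4)/396 + 5*log(11/2)/12.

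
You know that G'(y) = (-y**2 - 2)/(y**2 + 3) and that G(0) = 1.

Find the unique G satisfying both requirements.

G(y) = -y + sqrt(3)*atan(sqrt(3)*y/3)/3 + 1

A first test for any G(y): its y-derivative must equal the given G'(y).
A general antiderivative is -y + sqrt(3)*atan(sqrt(3)*y/3)/3 + C.
The condition gives C = 1 - (0) = 1.
So G(y) = -y + sqrt(3)*atan(sqrt(3)*y/3)/3 + 1.
Check: d/dy[-y + sqrt(3)*atan(sqrt(3)*y/3)/3 + 1] = (-y**2 - 2)/(y**2 + 3) = G'(y).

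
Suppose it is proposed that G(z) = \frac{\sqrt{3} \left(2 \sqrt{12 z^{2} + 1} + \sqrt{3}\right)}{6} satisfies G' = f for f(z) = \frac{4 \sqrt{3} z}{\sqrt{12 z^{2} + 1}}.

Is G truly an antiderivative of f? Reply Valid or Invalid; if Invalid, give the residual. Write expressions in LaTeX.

Valid: G'(z) = f(z).

d/dz[G] = \frac{4 \sqrt{3} z}{\sqrt{12 z^{2} + 1}}
This equals f(z) exactly, so the claim holds.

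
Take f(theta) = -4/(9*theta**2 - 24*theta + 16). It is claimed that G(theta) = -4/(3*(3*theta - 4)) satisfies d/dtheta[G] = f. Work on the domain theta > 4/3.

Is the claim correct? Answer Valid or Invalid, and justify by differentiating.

d/dtheta[G] = 4/(9*theta**2 - 24*theta + 16)
d/dtheta[G] - f(theta) = 8/(9*theta**2 - 24*theta + 16) != 0.

Invalid: d/dtheta[G] - f = 8/(9*theta**2 - 24*theta + 16), which is not 0.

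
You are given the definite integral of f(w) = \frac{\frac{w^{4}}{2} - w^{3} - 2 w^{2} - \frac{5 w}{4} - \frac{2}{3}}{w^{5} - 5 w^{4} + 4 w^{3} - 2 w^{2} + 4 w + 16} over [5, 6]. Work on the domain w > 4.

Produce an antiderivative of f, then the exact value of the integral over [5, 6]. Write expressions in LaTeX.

The denominator factors as 12 \left(w - 4\right) \left(w - 2\right) \left(w + 1\right) \left(w^{2} + 2\right); partial fractions split f into directly integrable pieces: \frac{9 w + 64}{216 \left(w^{2} + 2\right)} + \frac{1}{540 \left(w + 1\right)} + \frac{67}{216 \left(w - 2\right)} + \frac{79}{540 \left(w - 4\right)}.
F(w) = \frac{79 \log{\left(w - 4 \right)}}{540} + \frac{67 \log{\left(w - 2 \right)}}{216} + \frac{\log{\left(w + 1 \right)}}{540} + \frac{\log{\left(w^{2} + 2 \right)}}{48} + \frac{4 \sqrt{2} \operatorname{atan}{\left(\frac{\sqrt{2} w}{2} \right)}}{27} is an antiderivative of f.
Check: d/dw[\frac{79 \log{\left(w - 4 \right)}}{540} + \frac{67 \log{\left(w - 2 \right)}}{216} + \frac{\log{\left(w + 1 \right)}}{540} + \frac{\log{\left(w^{2} + 2 \right)}}{48} + \frac{4 \sqrt{2} \operatorname{atan}{\left(\frac{\sqrt{2} w}{2} \right)}}{27}] = \frac{6 w^{4} - 12 w^{3} - 24 w^{2} - 15 w - 8}{12 w^{5} - 60 w^{4} + 48 w^{3} - 24 w^{2} + 48 w + 192}, which equals f(w).
F(6) = \frac{\log{\left(7 \right)}}{540} + \frac{\log{\left(38 \right)}}{48} + \frac{79 \log{\left(2 \right)}}{540} + \frac{4 \sqrt{2} \operatorname{atan}{\left(3 \sqrt{2} \right)}}{27} + \frac{67 \log{\left(4 \right)}}{216}; F(5) = \frac{\log{\left(6 \right)}}{540} + \frac{\log{\left(27 \right)}}{48} + \frac{4 \sqrt{2} \operatorname{atan}{\left(\frac{5 \sqrt{2}}{2} \right)}}{27} + \frac{67 \log{\left(3 \right)}}{216}.
Integral = F(6) - F(5) = - \frac{67 \log{\left(3 \right)}}{216} - \frac{4 \sqrt{2} \operatorname{atan}{\left(\frac{5 \sqrt{2}}{2} \right)}}{27} - \frac{\log{\left(27 \right)}}{48} - \frac{\log{\left(6 \right)}}{540} + \frac{\log{\left(7 \right)}}{540} + \frac{\log{\left(38 \right)}}{48} + \frac{79 \log{\left(2 \right)}}{540} + \frac{4 \sqrt{2} \operatorname{atan}{\left(3 \sqrt{2} \right)}}{27} + \frac{67 \log{\left(4 \right)}}{216}.

Antiderivative: F(w) = \frac{79 \log{\left(w - 4 \right)}}{540} + \frac{67 \log{\left(w - 2 \right)}}{216} + \frac{\log{\left(w + 1 \right)}}{540} + \frac{\log{\left(w^{2} + 2 \right)}}{48} + \frac{4 \sqrt{2} \operatorname{atan}{\left(\frac{\sqrt{2} w}{2} \right)}}{27}; value = - \frac{67 \log{\left(3 \right)}}{216} - \frac{4 \sqrt{2} \operatorname{atan}{\left(\frac{5 \sqrt{2}}{2} \right)}}{27} - \frac{\log{\left(27 \right)}}{48} - \frac{\log{\left(6 \right)}}{540} + \frac{\log{\left(7 \right)}}{540} + \frac{\log{\left(38 \right)}}{48} + \frac{79 \log{\left(2 \right)}}{540} + \frac{4 \sqrt{2} \operatorname{atan}{\left(3 \sqrt{2} \right)}}{27} + \frac{67 \log{\left(4 \right)}}{216}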